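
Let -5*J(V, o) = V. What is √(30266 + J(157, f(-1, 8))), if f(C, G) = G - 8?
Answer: 3*√83985/5 ≈ 173.88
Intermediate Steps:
f(C, G) = -8 + G
J(V, o) = -V/5
√(30266 + J(157, f(-1, 8))) = √(30266 - ⅕*157) = √(30266 - 157/5) = √(151173/5) = 3*√83985/5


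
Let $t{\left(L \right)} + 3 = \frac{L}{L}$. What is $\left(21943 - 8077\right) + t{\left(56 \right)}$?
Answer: $13864$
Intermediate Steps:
$t{\left(L \right)} = -2$ ($t{\left(L \right)} = -3 + \frac{L}{L} = -3 + 1 = -2$)
$\left(21943 - 8077\right) + t{\left(56 \right)} = \left(21943 - 8077\right) - 2 = 13866 - 2 = 13864$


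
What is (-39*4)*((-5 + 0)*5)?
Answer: 3900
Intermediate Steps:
(-39*4)*((-5 + 0)*5) = -(-780)*5 = -156*(-25) = 3900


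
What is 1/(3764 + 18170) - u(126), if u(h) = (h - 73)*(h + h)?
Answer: -292950503/21934 ≈ -13356.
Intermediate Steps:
u(h) = 2*h*(-73 + h) (u(h) = (-73 + h)*(2*h) = 2*h*(-73 + h))
1/(3764 + 18170) - u(126) = 1/(3764 + 18170) - 2*126*(-73 + 126) = 1/21934 - 2*126*53 = 1/21934 - 1*13356 = 1/21934 - 13356 = -292950503/21934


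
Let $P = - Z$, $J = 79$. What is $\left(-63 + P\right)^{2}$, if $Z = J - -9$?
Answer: $22801$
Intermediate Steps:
$Z = 88$ ($Z = 79 - -9 = 79 + 9 = 88$)
$P = -88$ ($P = \left(-1\right) 88 = -88$)
$\left(-63 + P\right)^{2} = \left(-63 - 88\right)^{2} = \left(-151\right)^{2} = 22801$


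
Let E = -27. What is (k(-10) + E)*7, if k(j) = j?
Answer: -259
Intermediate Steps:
(k(-10) + E)*7 = (-10 - 27)*7 = -37*7 = -259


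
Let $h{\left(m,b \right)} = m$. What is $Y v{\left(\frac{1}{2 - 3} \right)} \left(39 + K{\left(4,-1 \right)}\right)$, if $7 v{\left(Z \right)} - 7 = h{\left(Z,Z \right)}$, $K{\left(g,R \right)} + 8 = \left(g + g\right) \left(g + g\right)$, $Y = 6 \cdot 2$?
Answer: $\frac{6840}{7} \approx 977.14$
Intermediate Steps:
$Y = 12$
$K{\left(g,R \right)} = -8 + 4 g^{2}$ ($K{\left(g,R \right)} = -8 + \left(g + g\right) \left(g + g\right) = -8 + 2 g 2 g = -8 + 4 g^{2}$)
$v{\left(Z \right)} = 1 + \frac{Z}{7}$
$Y v{\left(\frac{1}{2 - 3} \right)} \left(39 + K{\left(4,-1 \right)}\right) = 12 \left(1 + \frac{1}{7 \left(2 - 3\right)}\right) \left(39 - \left(8 - 4 \cdot 4^{2}\right)\right) = 12 \left(1 + \frac{1}{7 \left(-1\right)}\right) \left(39 + \left(-8 + 4 \cdot 16\right)\right) = 12 \left(1 + \frac{1}{7} \left(-1\right)\right) \left(39 + \left(-8 + 64\right)\right) = 12 \left(1 - \frac{1}{7}\right) \left(39 + 56\right) = 12 \cdot \frac{6}{7} \cdot 95 = \frac{72}{7} \cdot 95 = \frac{6840}{7}$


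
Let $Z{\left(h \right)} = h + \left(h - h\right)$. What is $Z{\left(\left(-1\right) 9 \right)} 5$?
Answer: $-45$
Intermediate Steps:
$Z{\left(h \right)} = h$ ($Z{\left(h \right)} = h + 0 = h$)
$Z{\left(\left(-1\right) 9 \right)} 5 = \left(-1\right) 9 \cdot 5 = \left(-9\right) 5 = -45$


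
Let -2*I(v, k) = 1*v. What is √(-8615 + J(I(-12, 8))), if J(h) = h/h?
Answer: I*√8614 ≈ 92.812*I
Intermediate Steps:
I(v, k) = -v/2
J(h) = 1
√(-8615 + J(I(-12, 8))) = √(-8615 + 1) = √(-8614) = I*√8614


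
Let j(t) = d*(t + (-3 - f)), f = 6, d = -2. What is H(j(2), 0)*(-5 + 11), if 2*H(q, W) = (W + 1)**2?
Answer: 3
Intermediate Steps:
j(t) = 18 - 2*t (j(t) = -2*(t + (-3 - 1*6)) = -2*(t + (-3 - 6)) = -2*(t - 9) = -2*(-9 + t) = 18 - 2*t)
H(q, W) = (1 + W)**2/2 (H(q, W) = (W + 1)**2/2 = (1 + W)**2/2)
H(j(2), 0)*(-5 + 11) = ((1 + 0)**2/2)*(-5 + 11) = ((1/2)*1**2)*6 = ((1/2)*1)*6 = (1/2)*6 = 3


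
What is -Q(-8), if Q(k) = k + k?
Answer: 16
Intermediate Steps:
Q(k) = 2*k
-Q(-8) = -2*(-8) = -1*(-16) = 16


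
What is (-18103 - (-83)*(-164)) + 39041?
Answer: 7326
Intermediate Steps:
(-18103 - (-83)*(-164)) + 39041 = (-18103 - 1*13612) + 39041 = (-18103 - 13612) + 39041 = -31715 + 39041 = 7326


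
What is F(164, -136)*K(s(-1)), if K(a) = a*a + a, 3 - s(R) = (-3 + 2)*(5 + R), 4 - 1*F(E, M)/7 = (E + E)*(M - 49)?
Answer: 23788128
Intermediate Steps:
F(E, M) = 28 - 14*E*(-49 + M) (F(E, M) = 28 - 7*(E + E)*(M - 49) = 28 - 7*2*E*(-49 + M) = 28 - 14*E*(-49 + M))
s(R) = 8 + R (s(R) = 3 - (-3 + 2)*(5 + R) = 3 - (-1)*(5 + R) = 3 - (-5 - R) = 3 + (5 + R) = 8 + R)
K(a) = a + a² (K(a) = a² + a = a + a²)
F(164, -136)*K(s(-1)) = (28 + 686*164 - 14*164*(-136))*((8 - 1)*(1 + (8 - 1))) = (28 + 112504 + 312256)*(7*(1 + 7)) = 424788*(7*8) = 424788*56 = 23788128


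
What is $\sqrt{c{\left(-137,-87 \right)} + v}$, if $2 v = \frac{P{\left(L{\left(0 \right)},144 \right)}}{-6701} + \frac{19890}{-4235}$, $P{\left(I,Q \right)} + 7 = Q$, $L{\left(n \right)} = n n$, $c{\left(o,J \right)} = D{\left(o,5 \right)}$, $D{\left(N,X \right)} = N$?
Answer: $\frac{i \sqrt{148406927253130}}{1031954} \approx 11.805 i$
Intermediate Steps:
$c{\left(o,J \right)} = o$
$L{\left(n \right)} = n^{2}$
$P{\left(I,Q \right)} = -7 + Q$
$v = - \frac{26772617}{11351494}$ ($v = \frac{\frac{-7 + 144}{-6701} + \frac{19890}{-4235}}{2} = \frac{137 \left(- \frac{1}{6701}\right) + 19890 \left(- \frac{1}{4235}\right)}{2} = \frac{- \frac{137}{6701} - \frac{3978}{847}}{2} = \frac{1}{2} \left(- \frac{26772617}{5675747}\right) = - \frac{26772617}{11351494} \approx -2.3585$)
$\sqrt{c{\left(-137,-87 \right)} + v} = \sqrt{-137 - \frac{26772617}{11351494}} = \sqrt{- \frac{1581927295}{11351494}} = \frac{i \sqrt{148406927253130}}{1031954}$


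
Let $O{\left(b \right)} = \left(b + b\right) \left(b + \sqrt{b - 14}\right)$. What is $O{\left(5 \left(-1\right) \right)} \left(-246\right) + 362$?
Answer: $-11938 + 2460 i \sqrt{19} \approx -11938.0 + 10723.0 i$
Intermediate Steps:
$O{\left(b \right)} = 2 b \left(b + \sqrt{-14 + b}\right)$
$O{\left(5 \left(-1\right) \right)} \left(-246\right) + 362 = 2 \cdot 5 \left(-1\right) \left(5 \left(-1\right) + \sqrt{-14 + 5 \left(-1\right)}\right) \left(-246\right) + 362 = 2 \left(-5\right) \left(-5 + \sqrt{-14 - 5}\right) \left(-246\right) + 362 = 2 \left(-5\right) \left(-5 + \sqrt{-19}\right) \left(-246\right) + 362 = 2 \left(-5\right) \left(-5 + i \sqrt{19}\right) \left(-246\right) + 362 = \left(50 - 10 i \sqrt{19}\right) \left(-246\right) + 362 = \left(-12300 + 2460 i \sqrt{19}\right) + 362 = -11938 + 2460 i \sqrt{19}$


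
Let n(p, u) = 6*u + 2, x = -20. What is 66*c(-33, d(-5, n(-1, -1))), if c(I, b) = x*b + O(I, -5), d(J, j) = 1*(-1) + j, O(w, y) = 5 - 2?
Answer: 6798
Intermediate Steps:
O(w, y) = 3
n(p, u) = 2 + 6*u
d(J, j) = -1 + j
c(I, b) = 3 - 20*b (c(I, b) = -20*b + 3 = 3 - 20*b)
66*c(-33, d(-5, n(-1, -1))) = 66*(3 - 20*(-1 + (2 + 6*(-1)))) = 66*(3 - 20*(-1 + (2 - 6))) = 66*(3 - 20*(-1 - 4)) = 66*(3 - 20*(-5)) = 66*(3 + 100) = 66*103 = 6798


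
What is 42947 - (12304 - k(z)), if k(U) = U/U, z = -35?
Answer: 30644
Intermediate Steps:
k(U) = 1
42947 - (12304 - k(z)) = 42947 - (12304 - 1*1) = 42947 - (12304 - 1) = 42947 - 1*12303 = 42947 - 12303 = 30644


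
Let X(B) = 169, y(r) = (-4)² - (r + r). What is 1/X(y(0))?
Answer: 1/169 ≈ 0.0059172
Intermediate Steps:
y(r) = 16 - 2*r
1/X(y(0)) = 1/169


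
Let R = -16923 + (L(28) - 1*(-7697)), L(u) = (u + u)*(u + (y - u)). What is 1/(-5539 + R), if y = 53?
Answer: -1/11797 ≈ -8.4767e-5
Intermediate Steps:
L(u) = 106*u (L(u) = (u + u)*(u + (53 - u)) = (2*u)*53 = 106*u)
R = -6258 (R = -16923 + (106*28 - 1*(-7697)) = -16923 + (2968 + 7697) = -16923 + 10665 = -6258)
1/(-5539 + R) = 1/(-5539 - 6258) = 1/(-11797) = -1/11797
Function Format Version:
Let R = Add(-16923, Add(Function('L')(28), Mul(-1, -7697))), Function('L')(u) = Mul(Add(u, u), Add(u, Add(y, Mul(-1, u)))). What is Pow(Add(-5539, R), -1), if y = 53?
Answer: Rational(-1, 11797) ≈ -8.4767e-5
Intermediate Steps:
Function('L')(u) = Mul(106, u) (Function('L')(u) = Mul(Add(u, u), Add(u, Add(53, Mul(-1, u)))) = Mul(Mul(2, u), 53) = Mul(106, u))
R = -6258 (R = Add(-16923, Add(Mul(106, 28), Mul(-1, -7697))) = Add(-16923, Add(2968, 7697)) = Add(-16923, 10665) = -6258)
Pow(Add(-5539, R), -1) = Pow(Add(-5539, -6258), -1) = Pow(-11797, -1) = Rational(-1, 11797)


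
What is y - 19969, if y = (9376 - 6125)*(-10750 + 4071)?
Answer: -21733398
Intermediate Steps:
y = -21713429 (y = 3251*(-6679) = -21713429)
y - 19969 = -21713429 - 19969 = -21733398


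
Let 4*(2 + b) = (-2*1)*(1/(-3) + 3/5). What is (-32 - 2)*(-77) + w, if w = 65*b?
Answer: 7438/3 ≈ 2479.3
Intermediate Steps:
b = -32/15 (b = -2 + ((-2*1)*(1/(-3) + 3/5))/4 = -2 + (-2*(1*(-⅓) + 3*(⅕)))/4 = -2 + (-2*(-⅓ + ⅗))/4 = -2 + (-2*4/15)/4 = -2 + (¼)*(-8/15) = -2 - 2/15 = -32/15 ≈ -2.1333)
w = -416/3 (w = 65*(-32/15) = -416/3 ≈ -138.67)
(-32 - 2)*(-77) + w = (-32 - 2)*(-77) - 416/3 = -34*(-77) - 416/3 = 2618 - 416/3 = 7438/3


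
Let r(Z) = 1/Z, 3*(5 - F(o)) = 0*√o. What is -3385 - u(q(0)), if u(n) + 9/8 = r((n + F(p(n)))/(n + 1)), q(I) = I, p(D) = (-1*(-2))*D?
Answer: -135363/40 ≈ -3384.1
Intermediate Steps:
p(D) = 2*D
F(o) = 5 (F(o) = 5 - 0*√o = 5 - ⅓*0 = 5 + 0 = 5)
u(n) = -9/8 + (1 + n)/(5 + n) (u(n) = -9/8 + 1/((n + 5)/(n + 1)) = -9/8 + 1/((5 + n)/(1 + n)) = -9/8 + (1 + n)/(5 + n))
-3385 - u(q(0)) = -3385 - (-37 - 1*0)/(8*(5 + 0)) = -3385 - (-37 + 0)/(8*5) = -3385 - (-37)/(8*5) = -3385 - 1*(-37/40) = -3385 + 37/40 = -135363/40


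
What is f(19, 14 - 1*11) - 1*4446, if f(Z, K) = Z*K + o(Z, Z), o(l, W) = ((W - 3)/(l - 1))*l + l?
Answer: -39178/9 ≈ -4353.1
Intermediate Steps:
o(l, W) = l + l*(-3 + W)/(-1 + l) (o(l, W) = ((-3 + W)/(-1 + l))*l + l = l*(-3 + W)/(-1 + l) + l = l + l*(-3 + W)/(-1 + l))
f(Z, K) = K*Z + Z*(-4 + 2*Z)/(-1 + Z) (f(Z, K) = Z*K + Z*(-4 + Z + Z)/(-1 + Z) = K*Z + Z*(-4 + 2*Z)/(-1 + Z))
f(19, 14 - 1*11) - 1*4446 = 19*(-4 + 2*19 + (14 - 1*11)*(-1 + 19))/(-1 + 19) - 1*4446 = 19*(-4 + 38 + (14 - 11)*18)/18 - 4446 = 19*(1/18)*(-4 + 38 + 3*18) - 4446 = 19*(1/18)*(-4 + 38 + 54) - 4446 = 19*(1/18)*88 - 4446 = 836/9 - 4446 = -39178/9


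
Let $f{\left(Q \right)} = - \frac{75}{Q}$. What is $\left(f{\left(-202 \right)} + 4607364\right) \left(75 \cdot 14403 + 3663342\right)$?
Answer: $\frac{4414779000899901}{202} \approx 2.1855 \cdot 10^{13}$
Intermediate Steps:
$\left(f{\left(-202 \right)} + 4607364\right) \left(75 \cdot 14403 + 3663342\right) = \left(- \frac{75}{-202} + 4607364\right) \left(75 \cdot 14403 + 3663342\right) = \left(\left(-75\right) \left(- \frac{1}{202}\right) + 4607364\right) \left(1080225 + 3663342\right) = \left(\frac{75}{202} + 4607364\right) 4743567 = \frac{930687603}{202} \cdot 4743567 = \frac{4414779000899901}{202}$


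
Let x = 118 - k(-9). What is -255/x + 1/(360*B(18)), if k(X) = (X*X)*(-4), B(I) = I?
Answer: -48587/84240 ≈ -0.57677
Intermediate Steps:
k(X) = -4*X² (k(X) = X²*(-4) = -4*X²)
x = 442 (x = 118 - (-4)*(-9)² = 118 - (-4)*81 = 118 - 1*(-324) = 118 + 324 = 442)
-255/x + 1/(360*B(18)) = -255/442 + 1/(360*18) = -255*1/442 + (1/360)*(1/18) = -15/26 + 1/6480 = -48587/84240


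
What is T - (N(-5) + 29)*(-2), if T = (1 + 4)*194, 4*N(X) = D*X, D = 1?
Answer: 2051/2 ≈ 1025.5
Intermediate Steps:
N(X) = X/4 (N(X) = (1*X)/4 = X/4)
T = 970 (T = 5*194 = 970)
T - (N(-5) + 29)*(-2) = 970 - ((¼)*(-5) + 29)*(-2) = 970 - (-5/4 + 29)*(-2) = 970 - 111*(-2)/4 = 970 - 1*(-111/2) = 970 + 111/2 = 2051/2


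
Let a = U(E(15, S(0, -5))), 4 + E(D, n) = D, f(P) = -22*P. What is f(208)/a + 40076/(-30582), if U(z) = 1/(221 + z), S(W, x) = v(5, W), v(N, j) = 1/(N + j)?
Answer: -16233434950/15291 ≈ -1.0616e+6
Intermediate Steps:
S(W, x) = 1/(5 + W)
E(D, n) = -4 + D
a = 1/232 (a = 1/(221 + (-4 + 15)) = 1/(221 + 11) = 1/232 ≈ 0.0043103)
f(208)/a + 40076/(-30582) = (-22*208)/(1/232) + 40076/(-30582) = -4576*232 + 40076*(-1/30582) = -1061632 - 20038/15291 = -16233434950/15291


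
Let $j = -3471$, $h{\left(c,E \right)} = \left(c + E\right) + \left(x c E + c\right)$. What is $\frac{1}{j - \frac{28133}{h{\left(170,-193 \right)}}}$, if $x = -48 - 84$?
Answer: $- \frac{4331067}{15033161690} \approx -0.0002881$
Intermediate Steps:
$x = -132$ ($x = -48 - 84 = -132$)
$h{\left(c,E \right)} = E + 2 c - 132 E c$ ($h{\left(c,E \right)} = \left(c + E\right) + \left(- 132 c E + c\right) = \left(E + c\right) - \left(- c + 132 E c\right) = E + 2 c - 132 E c$)
$\frac{1}{j - \frac{28133}{h{\left(170,-193 \right)}}} = \frac{1}{-3471 - \frac{28133}{-193 + 2 \cdot 170 - \left(-25476\right) 170}} = \frac{1}{-3471 - \frac{28133}{-193 + 340 + 4330920}} = \frac{1}{-3471 - \frac{28133}{4331067}} = \frac{1}{- \frac{15033161690}{4331067}} = - \frac{4331067}{15033161690}$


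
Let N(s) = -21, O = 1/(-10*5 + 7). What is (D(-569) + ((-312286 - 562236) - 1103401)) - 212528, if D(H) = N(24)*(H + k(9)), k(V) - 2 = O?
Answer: -93677371/43 ≈ -2.1785e+6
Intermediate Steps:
O = -1/43 (O = 1/(-50 + 7) = 1/(-43) = -1/43 ≈ -0.023256)
k(V) = 85/43 (k(V) = 2 - 1/43 = 85/43)
D(H) = -1785/43 - 21*H (D(H) = -21*(H + 85/43) = -21*(85/43 + H) = -1785/43 - 21*H)
(D(-569) + ((-312286 - 562236) - 1103401)) - 212528 = ((-1785/43 - 21*(-569)) + ((-312286 - 562236) - 1103401)) - 212528 = ((-1785/43 + 11949) + (-874522 - 1103401)) - 212528 = (512022/43 - 1977923) - 212528 = -84538667/43 - 212528 = -93677371/43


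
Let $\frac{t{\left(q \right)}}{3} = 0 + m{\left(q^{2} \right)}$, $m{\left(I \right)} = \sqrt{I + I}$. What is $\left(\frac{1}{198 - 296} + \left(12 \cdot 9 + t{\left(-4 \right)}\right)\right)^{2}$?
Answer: $\frac{114765841}{9604} + \frac{126996 \sqrt{2}}{49} \approx 15615.0$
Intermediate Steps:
$m{\left(I \right)} = \sqrt{2} \sqrt{I}$ ($m{\left(I \right)} = \sqrt{2 I} = \sqrt{2} \sqrt{I}$)
$t{\left(q \right)} = 3 \sqrt{2} \sqrt{q^{2}}$ ($t{\left(q \right)} = 3 \left(0 + \sqrt{2} \sqrt{q^{2}}\right) = 3 \sqrt{2} \sqrt{q^{2}}$)
$\left(\frac{1}{198 - 296} + \left(12 \cdot 9 + t{\left(-4 \right)}\right)\right)^{2} = \left(\frac{1}{198 - 296} + \left(12 \cdot 9 + 3 \sqrt{2} \sqrt{\left(-4\right)^{2}}\right)\right)^{2} = \left(\frac{1}{-98} + \left(108 + 3 \sqrt{2} \sqrt{16}\right)\right)^{2} = \left(- \frac{1}{98} + \left(108 + 3 \sqrt{2} \cdot 4\right)\right)^{2} = \left(- \frac{1}{98} + \left(108 + 12 \sqrt{2}\right)\right)^{2} = \left(\frac{10583}{98} + 12 \sqrt{2}\right)^{2}$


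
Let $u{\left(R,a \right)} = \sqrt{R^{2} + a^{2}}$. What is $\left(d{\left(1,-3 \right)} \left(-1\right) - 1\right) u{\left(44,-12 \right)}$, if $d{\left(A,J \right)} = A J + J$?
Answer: $20 \sqrt{130} \approx 228.04$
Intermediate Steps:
$d{\left(A,J \right)} = J + A J$
$\left(d{\left(1,-3 \right)} \left(-1\right) - 1\right) u{\left(44,-12 \right)} = \left(- 3 \left(1 + 1\right) \left(-1\right) - 1\right) \sqrt{44^{2} + \left(-12\right)^{2}} = \left(\left(-3\right) 2 \left(-1\right) - 1\right) \sqrt{1936 + 144} = \left(\left(-6\right) \left(-1\right) - 1\right) \sqrt{2080} = \left(6 - 1\right) 4 \sqrt{130} = 5 \cdot 4 \sqrt{130} = 20 \sqrt{130}$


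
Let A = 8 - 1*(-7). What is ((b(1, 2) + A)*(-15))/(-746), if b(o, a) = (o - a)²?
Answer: 120/373 ≈ 0.32172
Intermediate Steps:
A = 15 (A = 8 + 7 = 15)
((b(1, 2) + A)*(-15))/(-746) = (((2 - 1*1)² + 15)*(-15))/(-746) = (((2 - 1)² + 15)*(-15))*(-1/746) = ((1² + 15)*(-15))*(-1/746) = ((1 + 15)*(-15))*(-1/746) = (16*(-15))*(-1/746) = -240*(-1/746) = 120/373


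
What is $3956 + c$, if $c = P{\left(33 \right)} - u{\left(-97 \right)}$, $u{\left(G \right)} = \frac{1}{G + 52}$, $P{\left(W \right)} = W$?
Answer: $\frac{179506}{45} \approx 3989.0$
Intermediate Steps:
$u{\left(G \right)} = \frac{1}{52 + G}$
$c = \frac{1486}{45}$ ($c = 33 - \frac{1}{52 - 97} = 33 - \frac{1}{-45} = 33 - - \frac{1}{45} = 33 + \frac{1}{45} = \frac{1486}{45} \approx 33.022$)
$3956 + c = 3956 + \frac{1486}{45} = \frac{179506}{45}$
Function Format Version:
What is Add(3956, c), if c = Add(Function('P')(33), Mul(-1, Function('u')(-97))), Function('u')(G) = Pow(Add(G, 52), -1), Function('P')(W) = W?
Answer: Rational(179506, 45) ≈ 3989.0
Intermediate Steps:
Function('u')(G) = Pow(Add(52, G), -1)
c = Rational(1486, 45) (c = Add(33, Mul(-1, Pow(Add(52, -97), -1))) = Add(33, Mul(-1, Pow(-45, -1))) = Add(33, Mul(-1, Rational(-1, 45))) = Add(33, Rational(1, 45)) = Rational(1486, 45) ≈ 33.022)
Add(3956, c) = Add(3956, Rational(1486, 45)) = Rational(179506, 45)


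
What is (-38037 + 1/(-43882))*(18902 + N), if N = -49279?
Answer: 1370363640335/1186 ≈ 1.1554e+9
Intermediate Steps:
(-38037 + 1/(-43882))*(18902 + N) = (-38037 + 1/(-43882))*(18902 - 49279) = (-38037 - 1/43882)*(-30377) = -1669139635/43882*(-30377) = 1370363640335/1186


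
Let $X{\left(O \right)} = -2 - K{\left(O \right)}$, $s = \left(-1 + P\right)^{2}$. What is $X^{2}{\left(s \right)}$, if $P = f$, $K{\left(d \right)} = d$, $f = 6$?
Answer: $729$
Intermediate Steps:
$P = 6$
$s = 25$ ($s = \left(-1 + 6\right)^{2} = 5^{2} = 25$)
$X{\left(O \right)} = -2 - O$
$X^{2}{\left(s \right)} = \left(-2 - 25\right)^{2} = \left(-27\right)^{2} = 729$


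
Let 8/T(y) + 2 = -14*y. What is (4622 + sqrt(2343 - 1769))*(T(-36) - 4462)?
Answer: -5176445876/251 - 1119958*sqrt(574)/251 ≈ -2.0730e+7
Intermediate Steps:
T(y) = 8/(-2 - 14*y)
(4622 + sqrt(2343 - 1769))*(T(-36) - 4462) = (4622 + sqrt(2343 - 1769))*(-4/(1 + 7*(-36)) - 4462) = (4622 + sqrt(574))*(-4/(1 - 252) - 4462) = (4622 + sqrt(574))*(-4/(-251) - 4462) = (4622 + sqrt(574))*(-4*(-1/251) - 4462) = (4622 + sqrt(574))*(4/251 - 4462) = (4622 + sqrt(574))*(-1119958/251) = -5176445876/251 - 1119958*sqrt(574)/251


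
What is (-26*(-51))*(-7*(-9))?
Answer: 83538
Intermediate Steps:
(-26*(-51))*(-7*(-9)) = 1326*63 = 83538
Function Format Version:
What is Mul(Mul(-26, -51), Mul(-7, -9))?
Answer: 83538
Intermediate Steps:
Mul(Mul(-26, -51), Mul(-7, -9)) = Mul(1326, 63) = 83538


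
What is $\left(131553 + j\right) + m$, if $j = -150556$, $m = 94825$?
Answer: $75822$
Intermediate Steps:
$\left(131553 + j\right) + m = \left(131553 - 150556\right) + 94825 = -19003 + 94825 = 75822$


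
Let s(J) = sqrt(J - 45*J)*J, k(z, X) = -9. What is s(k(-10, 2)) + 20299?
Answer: 20299 - 54*sqrt(11) ≈ 20120.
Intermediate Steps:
s(J) = 2*J*sqrt(11)*sqrt(-J) (s(J) = sqrt(-44*J)*J = (2*sqrt(11)*sqrt(-J))*J = 2*J*sqrt(11)*sqrt(-J))
s(k(-10, 2)) + 20299 = -2*sqrt(11)*(-1*(-9))**(3/2) + 20299 = -2*sqrt(11)*9**(3/2) + 20299 = -2*sqrt(11)*27 + 20299 = -54*sqrt(11) + 20299 = 20299 - 54*sqrt(11)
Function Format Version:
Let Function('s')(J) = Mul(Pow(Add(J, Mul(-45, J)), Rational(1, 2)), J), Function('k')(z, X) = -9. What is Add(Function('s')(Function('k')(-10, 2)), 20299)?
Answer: Add(20299, Mul(-54, Pow(11, Rational(1, 2)))) ≈ 20120.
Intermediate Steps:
Function('s')(J) = Mul(2, J, Pow(11, Rational(1, 2)), Pow(Mul(-1, J), Rational(1, 2))) (Function('s')(J) = Mul(Pow(Mul(-44, J), Rational(1, 2)), J) = Mul(Mul(2, Pow(11, Rational(1, 2)), Pow(Mul(-1, J), Rational(1, 2))), J) = Mul(2, J, Pow(11, Rational(1, 2)), Pow(Mul(-1, J), Rational(1, 2))))
Add(Function('s')(Function('k')(-10, 2)), 20299) = Add(Mul(-2, Pow(11, Rational(1, 2)), Pow(Mul(-1, -9), Rational(3, 2))), 20299) = Add(Mul(-2, Pow(11, Rational(1, 2)), Pow(9, Rational(3, 2))), 20299) = Add(Mul(-2, Pow(11, Rational(1, 2)), 27), 20299) = Add(Mul(-54, Pow(11, Rational(1, 2))), 20299) = Add(20299, Mul(-54, Pow(11, Rational(1, 2))))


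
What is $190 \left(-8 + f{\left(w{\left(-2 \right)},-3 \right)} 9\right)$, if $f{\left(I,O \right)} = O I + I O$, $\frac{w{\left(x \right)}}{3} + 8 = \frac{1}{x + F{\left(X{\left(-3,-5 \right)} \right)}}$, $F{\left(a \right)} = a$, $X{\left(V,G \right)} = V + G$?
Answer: $247798$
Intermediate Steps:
$X{\left(V,G \right)} = G + V$
$w{\left(x \right)} = -24 + \frac{3}{-8 + x}$ ($w{\left(x \right)} = -24 + \frac{3}{x - 8} = -24 + \frac{3}{-8 + x}$)
$f{\left(I,O \right)} = 2 I O$ ($f{\left(I,O \right)} = I O + I O = 2 I O$)
$190 \left(-8 + f{\left(w{\left(-2 \right)},-3 \right)} 9\right) = 190 \left(-8 + 2 \frac{3 \left(65 - -16\right)}{-8 - 2} \left(-3\right) 9\right) = 190 \left(-8 + 2 \frac{3 \left(65 + 16\right)}{-10} \left(-3\right) 9\right) = 190 \left(-8 + 2 \cdot 3 \left(- \frac{1}{10}\right) 81 \left(-3\right) 9\right) = 190 \left(-8 + 2 \left(- \frac{243}{10}\right) \left(-3\right) 9\right) = 190 \left(-8 + \frac{729}{5} \cdot 9\right) = 190 \left(-8 + \frac{6561}{5}\right) = 190 \cdot \frac{6521}{5} = 247798$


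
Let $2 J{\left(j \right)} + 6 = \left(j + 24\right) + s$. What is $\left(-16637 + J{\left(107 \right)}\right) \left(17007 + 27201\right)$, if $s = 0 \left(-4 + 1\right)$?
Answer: $-732725496$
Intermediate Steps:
$s = 0$ ($s = 0 \left(-3\right) = 0$)
$J{\left(j \right)} = 9 + \frac{j}{2}$ ($J{\left(j \right)} = -3 + \frac{\left(j + 24\right) + 0}{2} = -3 + \frac{\left(24 + j\right) + 0}{2} = -3 + \frac{24 + j}{2} = -3 + \left(12 + \frac{j}{2}\right) = 9 + \frac{j}{2}$)
$\left(-16637 + J{\left(107 \right)}\right) \left(17007 + 27201\right) = \left(-16637 + \left(9 + \frac{1}{2} \cdot 107\right)\right) \left(17007 + 27201\right) = \left(-16637 + \left(9 + \frac{107}{2}\right)\right) 44208 = \left(-16637 + \frac{125}{2}\right) 44208 = \left(- \frac{33149}{2}\right) 44208 = -732725496$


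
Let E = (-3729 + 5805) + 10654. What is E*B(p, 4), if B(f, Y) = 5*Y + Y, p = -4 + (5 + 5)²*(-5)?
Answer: 305520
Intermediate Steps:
p = -504 (p = -4 + 10²*(-5) = -4 + 100*(-5) = -4 - 500 = -504)
B(f, Y) = 6*Y
E = 12730 (E = 2076 + 10654 = 12730)
E*B(p, 4) = 12730*(6*4) = 12730*24 = 305520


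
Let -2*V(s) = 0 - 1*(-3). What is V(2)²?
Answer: 9/4 ≈ 2.2500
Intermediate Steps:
V(s) = -3/2 (V(s) = -(0 - 1*(-3))/2 = -(0 + 3)/2 = -½*3 = -3/2)
V(2)² = (-3/2)² = 9/4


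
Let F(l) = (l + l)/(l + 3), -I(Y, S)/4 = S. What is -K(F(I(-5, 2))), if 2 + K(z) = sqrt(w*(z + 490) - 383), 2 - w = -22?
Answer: 2 - sqrt(286345)/5 ≈ -105.02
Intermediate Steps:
w = 24 (w = 2 - 1*(-22) = 2 + 22 = 24)
I(Y, S) = -4*S
F(l) = 2*l/(3 + l) (F(l) = (2*l)/(3 + l) = 2*l/(3 + l))
K(z) = -2 + sqrt(11377 + 24*z) (K(z) = -2 + sqrt(24*(z + 490) - 383) = -2 + sqrt(24*(490 + z) - 383) = -2 + sqrt((11760 + 24*z) - 383) = -2 + sqrt(11377 + 24*z))
-K(F(I(-5, 2))) = -(-2 + sqrt(11377 + 24*(2*(-4*2)/(3 - 4*2)))) = -(-2 + sqrt(11377 + 24*(2*(-8)/(3 - 8)))) = -(-2 + sqrt(11377 + 24*(2*(-8)/(-5)))) = -(-2 + sqrt(11377 + 24*(2*(-8)*(-1/5)))) = -(-2 + sqrt(11377 + 24*(16/5))) = -(-2 + sqrt(11377 + 384/5)) = -(-2 + sqrt(57269/5)) = -(-2 + sqrt(286345)/5) = 2 - sqrt(286345)/5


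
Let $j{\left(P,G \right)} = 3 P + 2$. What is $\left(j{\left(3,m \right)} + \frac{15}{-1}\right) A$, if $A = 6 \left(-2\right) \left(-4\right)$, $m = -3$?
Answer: $-192$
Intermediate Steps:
$j{\left(P,G \right)} = 2 + 3 P$
$A = 48$ ($A = \left(-12\right) \left(-4\right) = 48$)
$\left(j{\left(3,m \right)} + \frac{15}{-1}\right) A = \left(\left(2 + 3 \cdot 3\right) + \frac{15}{-1}\right) 48 = \left(\left(2 + 9\right) + 15 \left(-1\right)\right) 48 = \left(11 - 15\right) 48 = \left(-4\right) 48 = -192$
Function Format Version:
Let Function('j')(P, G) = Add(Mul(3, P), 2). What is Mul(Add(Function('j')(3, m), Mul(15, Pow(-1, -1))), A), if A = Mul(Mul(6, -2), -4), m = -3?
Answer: -192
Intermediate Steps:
Function('j')(P, G) = Add(2, Mul(3, P))
A = 48 (A = Mul(-12, -4) = 48)
Mul(Add(Function('j')(3, m), Mul(15, Pow(-1, -1))), A) = Mul(Add(Add(2, Mul(3, 3)), Mul(15, Pow(-1, -1))), 48) = Mul(Add(Add(2, 9), Mul(15, -1)), 48) = Mul(Add(11, -15), 48) = Mul(-4, 48) = -192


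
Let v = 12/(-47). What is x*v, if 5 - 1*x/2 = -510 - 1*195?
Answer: -17040/47 ≈ -362.55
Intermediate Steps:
v = -12/47 (v = 12*(-1/47) = -12/47 ≈ -0.25532)
x = 1420 (x = 10 - 2*(-510 - 1*195) = 10 - 2*(-510 - 195) = 10 - 2*(-705) = 10 + 1410 = 1420)
x*v = 1420*(-12/47) = -17040/47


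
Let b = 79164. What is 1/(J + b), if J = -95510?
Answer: -1/16346 ≈ -6.1177e-5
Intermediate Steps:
1/(J + b) = 1/(-95510 + 79164) = 1/(-16346) = -1/16346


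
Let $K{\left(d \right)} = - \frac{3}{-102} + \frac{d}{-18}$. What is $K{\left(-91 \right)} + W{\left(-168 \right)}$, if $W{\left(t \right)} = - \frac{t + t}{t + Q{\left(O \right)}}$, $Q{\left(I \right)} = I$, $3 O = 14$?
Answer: $\frac{16214}{5355} \approx 3.0278$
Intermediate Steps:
$O = \frac{14}{3}$ ($O = \frac{1}{3} \cdot 14 = \frac{14}{3} \approx 4.6667$)
$K{\left(d \right)} = \frac{1}{34} - \frac{d}{18}$ ($K{\left(d \right)} = \left(-3\right) \left(- \frac{1}{102}\right) + d \left(- \frac{1}{18}\right) = \frac{1}{34} - \frac{d}{18}$)
$W{\left(t \right)} = - \frac{2 t}{\frac{14}{3} + t}$ ($W{\left(t \right)} = - \frac{t + t}{t + \frac{14}{3}} = - \frac{2 t}{\frac{14}{3} + t}$)
$K{\left(-91 \right)} + W{\left(-168 \right)} = \left(\frac{1}{34} - - \frac{91}{18}\right) - - \frac{1008}{14 + 3 \left(-168\right)} = \left(\frac{1}{34} + \frac{91}{18}\right) - - \frac{1008}{14 - 504} = \frac{778}{153} - - \frac{1008}{-490} = \frac{778}{153} - \left(-1008\right) \left(- \frac{1}{490}\right) = \frac{778}{153} - \frac{72}{35} = \frac{16214}{5355}$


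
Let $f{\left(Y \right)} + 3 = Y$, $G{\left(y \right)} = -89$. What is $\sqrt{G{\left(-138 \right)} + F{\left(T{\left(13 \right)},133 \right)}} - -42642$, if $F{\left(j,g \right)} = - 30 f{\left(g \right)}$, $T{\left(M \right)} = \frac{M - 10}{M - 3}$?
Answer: $42642 + i \sqrt{3989} \approx 42642.0 + 63.159 i$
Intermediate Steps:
$f{\left(Y \right)} = -3 + Y$
$T{\left(M \right)} = \frac{-10 + M}{-3 + M}$
$F{\left(j,g \right)} = 90 - 30 g$ ($F{\left(j,g \right)} = - 30 \left(-3 + g\right) = 90 - 30 g$)
$\sqrt{G{\left(-138 \right)} + F{\left(T{\left(13 \right)},133 \right)}} - -42642 = \sqrt{-89 + \left(90 - 3990\right)} - -42642 = \sqrt{-89 + \left(90 - 3990\right)} + 42642 = \sqrt{-89 - 3900} + 42642 = \sqrt{-3989} + 42642 = i \sqrt{3989} + 42642 = 42642 + i \sqrt{3989}$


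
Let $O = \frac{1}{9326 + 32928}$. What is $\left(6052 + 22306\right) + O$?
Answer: $\frac{1198238933}{42254} \approx 28358.0$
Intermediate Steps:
$O = \frac{1}{42254} \approx 2.3666 \cdot 10^{-5}$
$\left(6052 + 22306\right) + O = \left(6052 + 22306\right) + \frac{1}{42254} = 28358 + \frac{1}{42254} = \frac{1198238933}{42254}$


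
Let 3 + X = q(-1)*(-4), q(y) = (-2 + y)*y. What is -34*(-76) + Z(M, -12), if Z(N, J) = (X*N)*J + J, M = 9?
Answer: 4192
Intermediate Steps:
q(y) = y*(-2 + y)
X = -15 (X = -3 - (-2 - 1)*(-4) = -3 - 1*(-3)*(-4) = -3 + 3*(-4) = -3 - 12 = -15)
Z(N, J) = J - 15*J*N (Z(N, J) = (-15*N)*J + J = -15*J*N + J = J - 15*J*N)
-34*(-76) + Z(M, -12) = -34*(-76) - 12*(1 - 15*9) = 2584 - 12*(1 - 135) = 2584 - 12*(-134) = 2584 + 1608 = 4192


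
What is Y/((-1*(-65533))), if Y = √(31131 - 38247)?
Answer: 2*I*√1779/65533 ≈ 0.0012872*I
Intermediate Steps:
Y = 2*I*√1779 (Y = √(-7116) = 2*I*√1779 ≈ 84.356*I)
Y/((-1*(-65533))) = (2*I*√1779)/((-1*(-65533))) = (2*I*√1779)/65533 = (2*I*√1779)*(1/65533) = 2*I*√1779/65533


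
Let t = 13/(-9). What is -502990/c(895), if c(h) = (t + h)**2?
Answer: -20371095/32336882 ≈ -0.62996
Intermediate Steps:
t = -13/9 (t = 13*(-1/9) = -13/9 ≈ -1.4444)
c(h) = (-13/9 + h)**2
-502990/c(895) = -502990*81/(-13 + 9*895)**2 = -502990*81/(-13 + 8055)**2 = -502990/((1/81)*8042**2) = -502990/((1/81)*64673764) = -502990/64673764/81 = -502990*81/64673764 = -20371095/32336882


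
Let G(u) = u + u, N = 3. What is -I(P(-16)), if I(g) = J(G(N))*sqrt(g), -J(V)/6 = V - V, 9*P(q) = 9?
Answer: 0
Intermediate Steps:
P(q) = 1 (P(q) = (1/9)*9 = 1)
G(u) = 2*u
J(V) = 0 (J(V) = -6*(V - V) = -6*0 = 0)
I(g) = 0 (I(g) = 0*sqrt(g) = 0)
-I(P(-16)) = -1*0 = 0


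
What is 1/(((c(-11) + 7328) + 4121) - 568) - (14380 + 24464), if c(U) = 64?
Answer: -425147579/10945 ≈ -38844.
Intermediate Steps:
1/(((c(-11) + 7328) + 4121) - 568) - (14380 + 24464) = 1/(((64 + 7328) + 4121) - 568) - (14380 + 24464) = 1/((7392 + 4121) - 568) - 1*38844 = 1/(11513 - 568) - 38844 = 1/10945 - 38844 = -425147579/10945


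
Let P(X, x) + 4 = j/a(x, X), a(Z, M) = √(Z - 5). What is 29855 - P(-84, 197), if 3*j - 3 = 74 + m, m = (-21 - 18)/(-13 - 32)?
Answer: 29859 - 146*√3/135 ≈ 29857.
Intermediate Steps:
m = 13/15 (m = -39/(-45) = -39*(-1/45) = 13/15 ≈ 0.86667)
a(Z, M) = √(-5 + Z)
j = 1168/45 (j = 1 + (74 + 13/15)/3 = 1 + (⅓)*(1123/15) = 1 + 1123/45 = 1168/45 ≈ 25.956)
P(X, x) = -4 + 1168/(45*√(-5 + x)) (P(X, x) = -4 + 1168/(45*(√(-5 + x))) = -4 + 1168/(45*√(-5 + x)))
29855 - P(-84, 197) = 29855 - (-4 + 1168/(45*√(-5 + 197))) = 29855 - (-4 + 1168/(45*√192)) = 29855 - (-4 + 1168*(√3/24)/45) = 29855 - (-4 + 146*√3/135) = 29855 + (4 - 146*√3/135) = 29859 - 146*√3/135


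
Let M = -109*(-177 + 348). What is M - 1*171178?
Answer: -189817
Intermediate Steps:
M = -18639 (M = -109*171 = -18639)
M - 1*171178 = -18639 - 1*171178 = -18639 - 171178 = -189817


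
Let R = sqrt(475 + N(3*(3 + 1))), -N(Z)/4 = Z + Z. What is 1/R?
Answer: sqrt(379)/379 ≈ 0.051367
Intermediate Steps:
N(Z) = -8*Z (N(Z) = -4*(Z + Z) = -8*Z)
R = sqrt(379) (R = sqrt(475 - 24*(3 + 1)) = sqrt(475 - 24*4) = sqrt(475 - 8*12) = sqrt(475 - 96) = sqrt(379) ≈ 19.468)
1/R = 1/(sqrt(379)) = sqrt(379)/379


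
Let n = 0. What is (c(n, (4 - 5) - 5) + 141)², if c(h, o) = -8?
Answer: 17689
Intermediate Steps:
(c(n, (4 - 5) - 5) + 141)² = (-8 + 141)² = 133² = 17689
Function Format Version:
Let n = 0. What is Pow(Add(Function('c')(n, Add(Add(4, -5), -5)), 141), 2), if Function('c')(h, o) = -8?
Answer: 17689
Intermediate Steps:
Pow(Add(Function('c')(n, Add(Add(4, -5), -5)), 141), 2) = Pow(Add(-8, 141), 2) = Pow(133, 2) = 17689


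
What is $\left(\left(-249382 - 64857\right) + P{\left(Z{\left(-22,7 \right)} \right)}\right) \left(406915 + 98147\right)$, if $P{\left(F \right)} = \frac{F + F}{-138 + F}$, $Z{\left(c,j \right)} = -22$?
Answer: $- \frac{3174200778519}{20} \approx -1.5871 \cdot 10^{11}$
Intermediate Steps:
$P{\left(F \right)} = \frac{2 F}{-138 + F}$
$\left(\left(-249382 - 64857\right) + P{\left(Z{\left(-22,7 \right)} \right)}\right) \left(406915 + 98147\right) = \left(\left(-249382 - 64857\right) + 2 \left(-22\right) \frac{1}{-138 - 22}\right) \left(406915 + 98147\right) = \left(-314239 + 2 \left(-22\right) \frac{1}{-160}\right) 505062 = \left(-314239 + 2 \left(-22\right) \left(- \frac{1}{160}\right)\right) 505062 = \left(-314239 + \frac{11}{40}\right) 505062 = \left(- \frac{12569549}{40}\right) 505062 = - \frac{3174200778519}{20}$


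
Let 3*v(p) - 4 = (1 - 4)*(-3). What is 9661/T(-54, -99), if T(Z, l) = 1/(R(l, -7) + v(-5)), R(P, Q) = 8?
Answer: 357457/3 ≈ 1.1915e+5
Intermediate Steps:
v(p) = 13/3 (v(p) = 4/3 + ((1 - 4)*(-3))/3 = 4/3 + (-3*(-3))/3 = 4/3 + (1/3)*9 = 4/3 + 3 = 13/3)
T(Z, l) = 3/37 (T(Z, l) = 1/(8 + 13/3) = 1/(37/3) = 3/37)
9661/T(-54, -99) = 9661/(3/37) = 9661*(37/3) = 357457/3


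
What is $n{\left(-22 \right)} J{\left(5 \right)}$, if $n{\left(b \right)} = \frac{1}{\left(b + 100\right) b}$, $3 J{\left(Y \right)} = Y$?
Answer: $- \frac{5}{5148} \approx -0.00097125$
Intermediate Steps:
$J{\left(Y \right)} = \frac{Y}{3}$
$n{\left(b \right)} = \frac{1}{b \left(100 + b\right)}$ ($n{\left(b \right)} = \frac{1}{\left(100 + b\right) b} = \frac{1}{b \left(100 + b\right)}$)
$n{\left(-22 \right)} J{\left(5 \right)} = \frac{1}{\left(-22\right) \left(100 - 22\right)} \frac{1}{3} \cdot 5 = - \frac{1}{22 \cdot 78} \cdot \frac{5}{3} = \left(- \frac{1}{22}\right) \frac{1}{78} \cdot \frac{5}{3} = \left(- \frac{1}{1716}\right) \frac{5}{3} = - \frac{5}{5148}$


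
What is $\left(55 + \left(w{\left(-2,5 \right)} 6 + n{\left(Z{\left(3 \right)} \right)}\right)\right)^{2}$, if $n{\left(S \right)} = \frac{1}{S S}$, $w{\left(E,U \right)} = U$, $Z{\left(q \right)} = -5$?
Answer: $\frac{4519876}{625} \approx 7231.8$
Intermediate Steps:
$n{\left(S \right)} = \frac{1}{S^{2}}$
$\left(55 + \left(w{\left(-2,5 \right)} 6 + n{\left(Z{\left(3 \right)} \right)}\right)\right)^{2} = \left(55 + \left(5 \cdot 6 + \frac{1}{25}\right)\right)^{2} = \left(55 + \left(30 + \frac{1}{25}\right)\right)^{2} = \left(55 + \frac{751}{25}\right)^{2} = \left(\frac{2126}{25}\right)^{2} = \frac{4519876}{625}$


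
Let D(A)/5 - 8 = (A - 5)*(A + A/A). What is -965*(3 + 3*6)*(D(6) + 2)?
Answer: -1560405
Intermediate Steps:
D(A) = 40 + 5*(1 + A)*(-5 + A) (D(A) = 40 + 5*((A - 5)*(A + A/A)) = 40 + 5*((-5 + A)*(A + 1)) = 40 + 5*((-5 + A)*(1 + A)) = 40 + 5*((1 + A)*(-5 + A)) = 40 + 5*(1 + A)*(-5 + A))
-965*(3 + 3*6)*(D(6) + 2) = -965*(3 + 3*6)*((15 - 20*6 + 5*6²) + 2) = -965*(3 + 18)*((15 - 120 + 5*36) + 2) = -20265*((15 - 120 + 180) + 2) = -20265*(75 + 2) = -20265*77 = -965*1617 = -1560405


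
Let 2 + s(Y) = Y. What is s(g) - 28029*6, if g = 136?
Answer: -168040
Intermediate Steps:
s(Y) = -2 + Y
s(g) - 28029*6 = (-2 + 136) - 28029*6 = 134 - 1*168174 = 134 - 168174 = -168040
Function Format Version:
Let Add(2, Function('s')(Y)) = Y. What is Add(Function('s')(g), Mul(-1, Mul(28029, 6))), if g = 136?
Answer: -168040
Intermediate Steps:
Function('s')(Y) = Add(-2, Y)
Add(Function('s')(g), Mul(-1, Mul(28029, 6))) = Add(Add(-2, 136), Mul(-1, Mul(28029, 6))) = Add(134, Mul(-1, 168174)) = Add(134, -168174) = -168040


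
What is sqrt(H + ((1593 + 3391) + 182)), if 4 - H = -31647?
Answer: sqrt(36817) ≈ 191.88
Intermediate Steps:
H = 31651 (H = 4 - 1*(-31647) = 4 + 31647 = 31651)
sqrt(H + ((1593 + 3391) + 182)) = sqrt(31651 + ((1593 + 3391) + 182)) = sqrt(31651 + (4984 + 182)) = sqrt(31651 + 5166) = sqrt(36817)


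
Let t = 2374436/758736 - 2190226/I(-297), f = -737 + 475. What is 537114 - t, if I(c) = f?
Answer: 13138729911785/24848604 ≈ 5.2875e+5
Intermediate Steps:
f = -262
I(c) = -262
t = 207803177071/24848604 (t = 2374436/758736 - 2190226/(-262) = 2374436*(1/758736) - 2190226*(-1/262) = 593609/189684 + 1095113/131 = 207803177071/24848604 ≈ 8362.8)
537114 - t = 537114 - 1*207803177071/24848604 = 537114 - 207803177071/24848604 = 13138729911785/24848604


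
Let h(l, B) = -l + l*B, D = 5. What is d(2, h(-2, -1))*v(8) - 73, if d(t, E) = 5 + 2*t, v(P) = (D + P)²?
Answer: 1448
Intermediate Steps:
h(l, B) = -l + B*l
v(P) = (5 + P)²
d(2, h(-2, -1))*v(8) - 73 = (5 + 2*2)*(5 + 8)² - 73 = (5 + 4)*13² - 73 = 9*169 - 73 = 1521 - 73 = 1448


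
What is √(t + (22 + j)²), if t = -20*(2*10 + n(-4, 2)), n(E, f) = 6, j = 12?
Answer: 2*√159 ≈ 25.219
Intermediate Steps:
t = -520 (t = -20*(2*10 + 6) = -20*(20 + 6) = -20*26 = -520)
√(t + (22 + j)²) = √(-520 + (22 + 12)²) = √(-520 + 34²) = √(-520 + 1156) = √636 = 2*√159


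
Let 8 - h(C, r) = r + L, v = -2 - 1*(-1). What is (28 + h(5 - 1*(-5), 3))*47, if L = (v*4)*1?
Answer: 1739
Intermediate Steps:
v = -1 (v = -2 + 1 = -1)
L = -4 (L = -1*4*1 = -4*1 = -4)
h(C, r) = 12 - r (h(C, r) = 8 - (r - 4) = 8 - (-4 + r) = 8 + (4 - r) = 12 - r)
(28 + h(5 - 1*(-5), 3))*47 = (28 + (12 - 1*3))*47 = (28 + (12 - 3))*47 = (28 + 9)*47 = 37*47 = 1739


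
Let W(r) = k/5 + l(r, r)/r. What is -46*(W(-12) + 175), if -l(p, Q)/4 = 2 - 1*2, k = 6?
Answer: -40526/5 ≈ -8105.2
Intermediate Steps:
l(p, Q) = 0 (l(p, Q) = -4*(2 - 1*2) = -4*(2 - 2) = -4*0 = 0)
W(r) = 6/5 (W(r) = 6/5 + 0/r = 6*(⅕) + 0 = 6/5 + 0 = 6/5)
-46*(W(-12) + 175) = -46*(6/5 + 175) = -46*881/5 = -40526/5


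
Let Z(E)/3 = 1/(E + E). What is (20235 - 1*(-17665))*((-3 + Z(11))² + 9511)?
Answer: 43654101175/121 ≈ 3.6078e+8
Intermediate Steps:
Z(E) = 3/(2*E) (Z(E) = 3/(E + E) = 3/((2*E)) = 3*(1/(2*E)) = 3/(2*E))
(20235 - 1*(-17665))*((-3 + Z(11))² + 9511) = (20235 - 1*(-17665))*((-3 + (3/2)/11)² + 9511) = (20235 + 17665)*((-3 + (3/2)*(1/11))² + 9511) = 37900*((-3 + 3/22)² + 9511) = 37900*((-63/22)² + 9511) = 37900*(3969/484 + 9511) = 37900*(4607293/484) = 43654101175/121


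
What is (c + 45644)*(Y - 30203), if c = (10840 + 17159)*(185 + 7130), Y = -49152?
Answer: -16256532697795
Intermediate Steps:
c = 204812685 (c = 27999*7315 = 204812685)
(c + 45644)*(Y - 30203) = (204812685 + 45644)*(-49152 - 30203) = 204858329*(-79355) = -16256532697795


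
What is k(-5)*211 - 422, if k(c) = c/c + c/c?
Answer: 0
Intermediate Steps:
k(c) = 2 (k(c) = 1 + 1 = 2)
k(-5)*211 - 422 = 2*211 - 422 = 422 - 422 = 0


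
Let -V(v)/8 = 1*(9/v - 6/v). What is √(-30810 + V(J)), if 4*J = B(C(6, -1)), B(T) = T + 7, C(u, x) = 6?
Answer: 9*I*√64298/13 ≈ 175.55*I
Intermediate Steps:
B(T) = 7 + T
J = 13/4 (J = (7 + 6)/4 = (¼)*13 = 13/4 ≈ 3.2500)
V(v) = -24/v (V(v) = -8*(9/v - 6/v) = -8*3/v = -24/v)
√(-30810 + V(J)) = √(-30810 - 24/13/4) = √(-30810 - 24*4/13) = √(-30810 - 96/13) = √(-400626/13) = 9*I*√64298/13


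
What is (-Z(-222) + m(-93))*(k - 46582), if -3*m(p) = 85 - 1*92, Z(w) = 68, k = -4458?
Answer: 10054880/3 ≈ 3.3516e+6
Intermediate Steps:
m(p) = 7/3 (m(p) = -(85 - 1*92)/3 = -(85 - 92)/3 = -1/3*(-7) = 7/3)
(-Z(-222) + m(-93))*(k - 46582) = (-1*68 + 7/3)*(-4458 - 46582) = (-68 + 7/3)*(-51040) = -197/3*(-51040) = 10054880/3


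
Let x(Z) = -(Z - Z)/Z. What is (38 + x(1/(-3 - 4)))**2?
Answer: 1444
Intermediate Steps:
x(Z) = 0 (x(Z) = -0/Z = -1*0 = 0)
(38 + x(1/(-3 - 4)))**2 = (38 + 0)**2 = 38**2 = 1444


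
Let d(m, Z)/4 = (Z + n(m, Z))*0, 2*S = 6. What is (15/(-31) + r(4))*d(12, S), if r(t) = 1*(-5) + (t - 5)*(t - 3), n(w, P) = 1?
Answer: 0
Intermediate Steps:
S = 3 (S = (½)*6 = 3)
r(t) = -5 + (-5 + t)*(-3 + t)
d(m, Z) = 0 (d(m, Z) = 4*((Z + 1)*0) = 4*((1 + Z)*0) = 4*0 = 0)
(15/(-31) + r(4))*d(12, S) = (15/(-31) + (10 + 4² - 8*4))*0 = (15*(-1/31) + (10 + 16 - 32))*0 = (-15/31 - 6)*0 = -201/31*0 = 0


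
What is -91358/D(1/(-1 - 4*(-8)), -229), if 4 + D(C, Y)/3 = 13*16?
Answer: -2687/18 ≈ -149.28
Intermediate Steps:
D(C, Y) = 612 (D(C, Y) = -12 + 3*(13*16) = -12 + 3*208 = -12 + 624 = 612)
-91358/D(1/(-1 - 4*(-8)), -229) = -91358/612 = -91358*1/612 = -2687/18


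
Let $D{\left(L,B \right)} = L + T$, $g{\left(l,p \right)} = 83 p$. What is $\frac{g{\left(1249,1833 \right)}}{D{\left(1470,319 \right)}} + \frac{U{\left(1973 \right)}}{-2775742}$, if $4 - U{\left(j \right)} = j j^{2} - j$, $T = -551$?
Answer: $\frac{3740271206299}{1275453449} \approx 2932.5$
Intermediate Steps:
$U{\left(j \right)} = 4 + j - j^{3}$ ($U{\left(j \right)} = 4 - \left(j j^{2} - j\right) = 4 - \left(j^{3} - j\right) = 4 + j - j^{3}$)
$D{\left(L,B \right)} = -551 + L$ ($D{\left(L,B \right)} = L - 551 = -551 + L$)
$\frac{g{\left(1249,1833 \right)}}{D{\left(1470,319 \right)}} + \frac{U{\left(1973 \right)}}{-2775742} = \frac{83 \cdot 1833}{-551 + 1470} + \frac{4 + 1973 - 1973^{3}}{-2775742} = \frac{152139}{919} + \left(4 + 1973 - 7680354317\right) \left(- \frac{1}{2775742}\right) = 152139 \cdot \frac{1}{919} + \left(4 + 1973 - 7680354317\right) \left(- \frac{1}{2775742}\right) = \frac{152139}{919} - - \frac{3840176170}{1387871} = \frac{152139}{919} + \frac{3840176170}{1387871} = \frac{3740271206299}{1275453449}$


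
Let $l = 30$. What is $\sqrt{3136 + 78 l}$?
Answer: $74$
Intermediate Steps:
$\sqrt{3136 + 78 l} = \sqrt{3136 + 78 \cdot 30} = \sqrt{3136 + 2340} = \sqrt{5476} = 74$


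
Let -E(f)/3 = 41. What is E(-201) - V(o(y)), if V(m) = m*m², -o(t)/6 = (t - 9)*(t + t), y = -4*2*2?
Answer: 110591999877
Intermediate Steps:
E(f) = -123 (E(f) = -3*41 = -123)
y = -16 (y = -8*2 = -16)
o(t) = -12*t*(-9 + t) (o(t) = -6*(t - 9)*(t + t) = -6*(-9 + t)*2*t = -12*t*(-9 + t))
V(m) = m³
E(-201) - V(o(y)) = -123 - (12*(-16)*(9 - 1*(-16)))³ = -123 - (12*(-16)*(9 + 16))³ = -123 - (12*(-16)*25)³ = -123 - 1*(-4800)³ = -123 - 1*(-110592000000) = -123 + 110592000000 = 110591999877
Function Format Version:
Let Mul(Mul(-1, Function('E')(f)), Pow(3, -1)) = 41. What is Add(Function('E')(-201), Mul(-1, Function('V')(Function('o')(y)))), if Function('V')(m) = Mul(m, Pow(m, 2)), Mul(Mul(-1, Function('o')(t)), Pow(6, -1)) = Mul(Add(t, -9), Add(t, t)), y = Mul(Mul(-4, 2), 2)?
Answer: 110591999877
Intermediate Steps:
Function('E')(f) = -123 (Function('E')(f) = Mul(-3, 41) = -123)
y = -16 (y = Mul(-8, 2) = -16)
Function('o')(t) = Mul(-12, t, Add(-9, t)) (Function('o')(t) = Mul(-6, Mul(Add(t, -9), Add(t, t))) = Mul(-6, Mul(Add(-9, t), Mul(2, t))) = Mul(-6, Mul(2, t, Add(-9, t))) = Mul(-12, t, Add(-9, t)))
Function('V')(m) = Pow(m, 3)
Add(Function('E')(-201), Mul(-1, Function('V')(Function('o')(y)))) = Add(-123, Mul(-1, Pow(Mul(12, -16, Add(9, Mul(-1, -16))), 3))) = Add(-123, Mul(-1, Pow(Mul(12, -16, Add(9, 16)), 3))) = Add(-123, Mul(-1, Pow(Mul(12, -16, 25), 3))) = Add(-123, Mul(-1, Pow(-4800, 3))) = Add(-123, Mul(-1, -110592000000)) = Add(-123, 110592000000) = 110591999877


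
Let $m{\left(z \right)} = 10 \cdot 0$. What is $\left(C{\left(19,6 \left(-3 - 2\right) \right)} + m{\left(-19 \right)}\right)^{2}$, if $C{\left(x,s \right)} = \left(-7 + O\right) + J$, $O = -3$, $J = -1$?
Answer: $121$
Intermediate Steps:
$m{\left(z \right)} = 0$
$C{\left(x,s \right)} = -11$ ($C{\left(x,s \right)} = \left(-7 - 3\right) - 1 = -10 - 1 = -11$)
$\left(C{\left(19,6 \left(-3 - 2\right) \right)} + m{\left(-19 \right)}\right)^{2} = \left(-11 + 0\right)^{2} = \left(-11\right)^{2} = 121$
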